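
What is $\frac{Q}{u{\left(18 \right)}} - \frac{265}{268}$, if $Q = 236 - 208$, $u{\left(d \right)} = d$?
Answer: $\frac{1367}{2412} \approx 0.56675$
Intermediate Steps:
$Q = 28$ ($Q = 236 - 208 = 28$)
$\frac{Q}{u{\left(18 \right)}} - \frac{265}{268} = \frac{28}{18} - \frac{265}{268} = 28 \cdot \frac{1}{18} - \frac{265}{268} = \frac{14}{9} - \frac{265}{268} = \frac{1367}{2412}$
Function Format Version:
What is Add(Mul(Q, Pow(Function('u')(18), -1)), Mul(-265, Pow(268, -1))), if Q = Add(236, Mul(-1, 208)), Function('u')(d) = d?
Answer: Rational(1367, 2412) ≈ 0.56675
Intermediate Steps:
Q = 28 (Q = Add(236, -208) = 28)
Add(Mul(Q, Pow(Function('u')(18), -1)), Mul(-265, Pow(268, -1))) = Add(Mul(28, Pow(18, -1)), Mul(-265, Pow(268, -1))) = Add(Mul(28, Rational(1, 18)), Mul(-265, Rational(1, 268))) = Add(Rational(14, 9), Rational(-265, 268)) = Rational(1367, 2412)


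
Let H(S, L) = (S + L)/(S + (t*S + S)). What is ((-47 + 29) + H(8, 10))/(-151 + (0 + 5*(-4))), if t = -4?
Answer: 17/152 ≈ 0.11184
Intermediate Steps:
H(S, L) = -(L + S)/(2*S) (H(S, L) = (S + L)/(S + (-4*S + S)) = (L + S)/(S - 3*S) = (L + S)/((-2*S)) = (L + S)*(-1/(2*S)) = -(L + S)/(2*S))
((-47 + 29) + H(8, 10))/(-151 + (0 + 5*(-4))) = ((-47 + 29) + (½)*(-1*10 - 1*8)/8)/(-151 + (0 + 5*(-4))) = (-18 + (½)*(⅛)*(-10 - 8))/(-151 + (0 - 20)) = (-18 + (½)*(⅛)*(-18))/(-151 - 20) = (-18 - 9/8)/(-171) = -1/171*(-153/8) = 17/152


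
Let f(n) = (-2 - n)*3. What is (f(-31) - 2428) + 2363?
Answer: 22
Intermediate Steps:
f(n) = -6 - 3*n
(f(-31) - 2428) + 2363 = ((-6 - 3*(-31)) - 2428) + 2363 = ((-6 + 93) - 2428) + 2363 = (87 - 2428) + 2363 = -2341 + 2363 = 22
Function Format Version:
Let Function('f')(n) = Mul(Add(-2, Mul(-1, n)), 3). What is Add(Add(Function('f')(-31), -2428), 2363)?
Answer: 22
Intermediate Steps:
Function('f')(n) = Add(-6, Mul(-3, n))
Add(Add(Function('f')(-31), -2428), 2363) = Add(Add(Add(-6, Mul(-3, -31)), -2428), 2363) = Add(Add(Add(-6, 93), -2428), 2363) = Add(Add(87, -2428), 2363) = Add(-2341, 2363) = 22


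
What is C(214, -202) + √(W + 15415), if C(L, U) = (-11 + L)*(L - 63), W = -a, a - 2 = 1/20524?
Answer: 30653 + √1623122124841/10262 ≈ 30777.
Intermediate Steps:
a = 41049/20524 (a = 2 + 1/20524 = 41049/20524 ≈ 2.0000)
W = -41049/20524 (W = -1*41049/20524 = -41049/20524 ≈ -2.0000)
C(L, U) = (-63 + L)*(-11 + L) (C(L, U) = (-11 + L)*(-63 + L) = (-63 + L)*(-11 + L))
C(214, -202) + √(W + 15415) = (693 + 214² - 74*214) + √(-41049/20524 + 15415) = (693 + 45796 - 15836) + √(316336411/20524) = 30653 + √1623122124841/10262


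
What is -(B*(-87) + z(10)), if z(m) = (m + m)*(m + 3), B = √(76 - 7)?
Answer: -260 + 87*√69 ≈ 462.68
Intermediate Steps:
B = √69 ≈ 8.3066
z(m) = 2*m*(3 + m) (z(m) = (2*m)*(3 + m) = 2*m*(3 + m))
-(B*(-87) + z(10)) = -(√69*(-87) + 2*10*(3 + 10)) = -(-87*√69 + 2*10*13) = -(-87*√69 + 260) = -(260 - 87*√69) = -260 + 87*√69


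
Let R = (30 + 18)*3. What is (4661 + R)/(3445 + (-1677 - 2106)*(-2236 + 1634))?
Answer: 4805/2280811 ≈ 0.0021067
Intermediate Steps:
R = 144 (R = 48*3 = 144)
(4661 + R)/(3445 + (-1677 - 2106)*(-2236 + 1634)) = (4661 + 144)/(3445 + (-1677 - 2106)*(-2236 + 1634)) = 4805/(3445 - 3783*(-602)) = 4805/(3445 + 2277366) = 4805/2280811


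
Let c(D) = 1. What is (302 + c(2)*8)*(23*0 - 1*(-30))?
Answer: 9300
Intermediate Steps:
(302 + c(2)*8)*(23*0 - 1*(-30)) = (302 + 1*8)*(23*0 - 1*(-30)) = (302 + 8)*(0 + 30) = 310*30 = 9300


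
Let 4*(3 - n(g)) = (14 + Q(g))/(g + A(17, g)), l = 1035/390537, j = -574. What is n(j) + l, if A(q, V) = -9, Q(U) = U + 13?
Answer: 280109637/101192476 ≈ 2.7681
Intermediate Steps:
Q(U) = 13 + U
l = 115/43393 (l = 1035*(1/390537) = 115/43393 ≈ 0.0026502)
n(g) = 3 - (27 + g)/(4*(-9 + g)) (n(g) = 3 - (14 + (13 + g))/(4*(g - 9)) = 3 - (27 + g)/(4*(-9 + g)))
n(j) + l = (-135 + 11*(-574))/(4*(-9 - 574)) + 115/43393 = (¼)*(-135 - 6314)/(-583) + 115/43393 = (¼)*(-1/583)*(-6449) + 115/43393 = 6449/2332 + 115/43393 = 280109637/101192476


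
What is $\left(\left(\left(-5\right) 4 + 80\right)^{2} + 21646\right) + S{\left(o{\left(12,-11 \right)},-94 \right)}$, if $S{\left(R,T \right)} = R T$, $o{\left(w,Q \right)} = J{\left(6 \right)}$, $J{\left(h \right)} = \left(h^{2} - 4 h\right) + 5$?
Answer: $23648$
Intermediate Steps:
$J{\left(h \right)} = 5 + h^{2} - 4 h$
$o{\left(w,Q \right)} = 17$ ($o{\left(w,Q \right)} = 5 + 6^{2} - 24 = 5 + 36 - 24 = 17$)
$\left(\left(\left(-5\right) 4 + 80\right)^{2} + 21646\right) + S{\left(o{\left(12,-11 \right)},-94 \right)} = \left(\left(\left(-5\right) 4 + 80\right)^{2} + 21646\right) + 17 \left(-94\right) = \left(\left(-20 + 80\right)^{2} + 21646\right) - 1598 = \left(60^{2} + 21646\right) - 1598 = \left(3600 + 21646\right) - 1598 = 25246 - 1598 = 23648$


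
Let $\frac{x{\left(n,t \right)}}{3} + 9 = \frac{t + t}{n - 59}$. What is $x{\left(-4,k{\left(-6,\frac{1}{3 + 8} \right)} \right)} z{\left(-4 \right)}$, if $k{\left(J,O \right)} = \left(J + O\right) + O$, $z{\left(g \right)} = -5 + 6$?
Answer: $- \frac{6109}{231} \approx -26.446$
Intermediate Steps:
$z{\left(g \right)} = 1$
$k{\left(J,O \right)} = J + 2 O$
$x{\left(n,t \right)} = -27 + \frac{6 t}{-59 + n}$ ($x{\left(n,t \right)} = -27 + 3 \frac{t + t}{n - 59} = -27 + 3 \frac{2 t}{-59 + n} = -27 + \frac{6 t}{-59 + n}$)
$x{\left(-4,k{\left(-6,\frac{1}{3 + 8} \right)} \right)} z{\left(-4 \right)} = \frac{3 \left(531 - -36 + 2 \left(-6 + \frac{2}{3 + 8}\right)\right)}{-59 - 4} \cdot 1 = \frac{3 \left(531 + 36 + 2 \left(-6 + \frac{2}{11}\right)\right)}{-63} \cdot 1 = 3 \left(- \frac{1}{63}\right) \left(531 + 36 + 2 \left(-6 + 2 \cdot \frac{1}{11}\right)\right) 1 = 3 \left(- \frac{1}{63}\right) \left(531 + 36 + 2 \left(-6 + \frac{2}{11}\right)\right) 1 = 3 \left(- \frac{1}{63}\right) \left(531 + 36 + 2 \left(- \frac{64}{11}\right)\right) 1 = 3 \left(- \frac{1}{63}\right) \left(531 + 36 - \frac{128}{11}\right) 1 = 3 \left(- \frac{1}{63}\right) \frac{6109}{11} \cdot 1 = \left(- \frac{6109}{231}\right) 1 = - \frac{6109}{231}$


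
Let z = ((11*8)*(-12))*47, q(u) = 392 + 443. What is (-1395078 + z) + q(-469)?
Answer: -1443875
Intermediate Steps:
q(u) = 835
z = -49632 (z = (88*(-12))*47 = -1056*47 = -49632)
(-1395078 + z) + q(-469) = (-1395078 - 49632) + 835 = -1444710 + 835 = -1443875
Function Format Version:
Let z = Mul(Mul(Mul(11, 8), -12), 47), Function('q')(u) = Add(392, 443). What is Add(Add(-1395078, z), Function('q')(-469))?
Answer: -1443875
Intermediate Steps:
Function('q')(u) = 835
z = -49632 (z = Mul(Mul(88, -12), 47) = Mul(-1056, 47) = -49632)
Add(Add(-1395078, z), Function('q')(-469)) = Add(Add(-1395078, -49632), 835) = Add(-1444710, 835) = -1443875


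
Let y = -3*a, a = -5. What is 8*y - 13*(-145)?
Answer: 2005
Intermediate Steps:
y = 15 (y = -3*(-5) = 15)
8*y - 13*(-145) = 8*15 - 13*(-145) = 120 + 1885 = 2005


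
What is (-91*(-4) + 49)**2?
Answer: 170569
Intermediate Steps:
(-91*(-4) + 49)**2 = (364 + 49)**2 = 413**2 = 170569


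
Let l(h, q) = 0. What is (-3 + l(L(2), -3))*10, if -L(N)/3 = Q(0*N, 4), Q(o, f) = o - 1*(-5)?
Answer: -30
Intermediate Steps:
Q(o, f) = 5 + o (Q(o, f) = o + 5 = 5 + o)
L(N) = -15 (L(N) = -3*(5 + 0*N) = -3*(5 + 0) = -3*5 = -15)
(-3 + l(L(2), -3))*10 = (-3 + 0)*10 = -3*10 = -30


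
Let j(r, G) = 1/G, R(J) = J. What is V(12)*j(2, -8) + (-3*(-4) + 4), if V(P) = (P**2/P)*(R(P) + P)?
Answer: -20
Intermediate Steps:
V(P) = 2*P**2 (V(P) = (P**2/P)*(P + P) = P*(2*P) = 2*P**2)
V(12)*j(2, -8) + (-3*(-4) + 4) = (2*12**2)/(-8) + (-3*(-4) + 4) = (2*144)*(-1/8) + (12 + 4) = 288*(-1/8) + 16 = -36 + 16 = -20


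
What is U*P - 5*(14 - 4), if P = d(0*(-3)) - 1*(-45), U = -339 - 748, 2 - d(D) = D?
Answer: -51139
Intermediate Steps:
d(D) = 2 - D
U = -1087
P = 47 (P = (2 - 0*(-3)) - 1*(-45) = (2 - 1*0) + 45 = (2 + 0) + 45 = 2 + 45 = 47)
U*P - 5*(14 - 4) = -1087*47 - 5*(14 - 4) = -51089 - 5*10 = -51089 - 50 = -51139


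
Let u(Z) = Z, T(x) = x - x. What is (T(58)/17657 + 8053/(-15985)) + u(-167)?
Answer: -2677548/15985 ≈ -167.50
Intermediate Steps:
T(x) = 0
(T(58)/17657 + 8053/(-15985)) + u(-167) = (0/17657 + 8053/(-15985)) - 167 = (0*(1/17657) + 8053*(-1/15985)) - 167 = (0 - 8053/15985) - 167 = -8053/15985 - 167 = -2677548/15985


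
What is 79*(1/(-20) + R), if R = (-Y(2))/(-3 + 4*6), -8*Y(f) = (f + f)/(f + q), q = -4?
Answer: -1027/210 ≈ -4.8905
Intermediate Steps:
Y(f) = -f/(4*(-4 + f)) (Y(f) = -(f + f)/(8*(f - 4)) = -2*f/(8*(-4 + f)) = -f/(4*(-4 + f)))
R = -1/84 (R = (-(-1)*2/(-16 + 4*2))/(-3 + 4*6) = (-(-1)*2/(-16 + 8))/(-3 + 24) = -(-1)*2/(-8)/21 = -(-1)*2*(-1)/8*(1/21) = -1*¼*(1/21) = -¼*1/21 = -1/84 ≈ -0.011905)
79*(1/(-20) + R) = 79*(1/(-20) - 1/84) = 79*(-1/20 - 1/84) = 79*(-13/210) = -1027/210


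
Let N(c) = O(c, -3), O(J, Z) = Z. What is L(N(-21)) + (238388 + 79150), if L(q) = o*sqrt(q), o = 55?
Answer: 317538 + 55*I*sqrt(3) ≈ 3.1754e+5 + 95.263*I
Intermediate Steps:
N(c) = -3
L(q) = 55*sqrt(q)
L(N(-21)) + (238388 + 79150) = 55*sqrt(-3) + (238388 + 79150) = 55*(I*sqrt(3)) + 317538 = 55*I*sqrt(3) + 317538 = 317538 + 55*I*sqrt(3)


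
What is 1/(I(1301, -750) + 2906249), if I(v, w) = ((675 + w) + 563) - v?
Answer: 1/2905436 ≈ 3.4418e-7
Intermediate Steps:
I(v, w) = 1238 + w - v (I(v, w) = (1238 + w) - v = 1238 + w - v)
1/(I(1301, -750) + 2906249) = 1/((1238 - 750 - 1*1301) + 2906249) = 1/((1238 - 750 - 1301) + 2906249) = 1/(-813 + 2906249) = 1/2905436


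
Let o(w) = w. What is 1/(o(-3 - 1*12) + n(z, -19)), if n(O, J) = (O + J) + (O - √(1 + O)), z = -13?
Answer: I/(2*(√3 - 30*I)) ≈ -0.016611 + 0.00095905*I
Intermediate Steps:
n(O, J) = J - √(1 + O) + 2*O (n(O, J) = (J + O) + (O - √(1 + O)) = J - √(1 + O) + 2*O)
1/(o(-3 - 1*12) + n(z, -19)) = 1/((-3 - 1*12) + (-19 - √(1 - 13) + 2*(-13))) = 1/((-3 - 12) + (-19 - √(-12) - 26)) = 1/(-15 + (-19 - 2*I*√3 - 26)) = 1/(-15 + (-45 - 2*I*√3)) = 1/(-60 - 2*I*√3)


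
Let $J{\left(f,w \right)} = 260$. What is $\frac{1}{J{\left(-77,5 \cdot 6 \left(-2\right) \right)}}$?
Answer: $\frac{1}{260} \approx 0.0038462$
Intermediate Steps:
$\frac{1}{J{\left(-77,5 \cdot 6 \left(-2\right) \right)}} = \frac{1}{260}$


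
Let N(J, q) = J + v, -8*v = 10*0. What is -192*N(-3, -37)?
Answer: 576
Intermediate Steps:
v = 0 (v = -5*0/4 = -⅛*0 = 0)
N(J, q) = J (N(J, q) = J + 0 = J)
-192*N(-3, -37) = -192*(-3) = 576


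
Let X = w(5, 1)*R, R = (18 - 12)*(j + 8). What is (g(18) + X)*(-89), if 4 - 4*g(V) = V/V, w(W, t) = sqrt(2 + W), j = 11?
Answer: -267/4 - 10146*sqrt(7) ≈ -26911.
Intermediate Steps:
R = 114 (R = (18 - 12)*(11 + 8) = 6*19 = 114)
g(V) = 3/4 (g(V) = 1 - V/(4*V) = 1 - 1/4*1 = 1 - 1/4 = 3/4)
X = 114*sqrt(7) (X = sqrt(2 + 5)*114 = sqrt(7)*114 = 114*sqrt(7) ≈ 301.62)
(g(18) + X)*(-89) = (3/4 + 114*sqrt(7))*(-89) = -267/4 - 10146*sqrt(7)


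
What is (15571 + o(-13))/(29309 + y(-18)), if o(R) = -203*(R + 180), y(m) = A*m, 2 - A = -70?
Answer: -18330/28013 ≈ -0.65434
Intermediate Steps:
A = 72 (A = 2 - 1*(-70) = 2 + 70 = 72)
y(m) = 72*m
o(R) = -36540 - 203*R (o(R) = -203*(180 + R) = -36540 - 203*R)
(15571 + o(-13))/(29309 + y(-18)) = (15571 + (-36540 - 203*(-13)))/(29309 + 72*(-18)) = (15571 + (-36540 + 2639))/(29309 - 1296) = (15571 - 33901)/28013 = -18330*1/28013 = -18330/28013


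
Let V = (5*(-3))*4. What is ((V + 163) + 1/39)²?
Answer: 16144324/1521 ≈ 10614.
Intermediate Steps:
V = -60 (V = -15*4 = -60)
((V + 163) + 1/39)² = ((-60 + 163) + 1/39)² = (103 + 1/39)² = (4018/39)² = 16144324/1521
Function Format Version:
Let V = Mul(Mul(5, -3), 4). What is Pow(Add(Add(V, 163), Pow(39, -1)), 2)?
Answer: Rational(16144324, 1521) ≈ 10614.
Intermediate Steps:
V = -60 (V = Mul(-15, 4) = -60)
Pow(Add(Add(V, 163), Pow(39, -1)), 2) = Pow(Add(Add(-60, 163), Pow(39, -1)), 2) = Pow(Add(103, Rational(1, 39)), 2) = Pow(Rational(4018, 39), 2) = Rational(16144324, 1521)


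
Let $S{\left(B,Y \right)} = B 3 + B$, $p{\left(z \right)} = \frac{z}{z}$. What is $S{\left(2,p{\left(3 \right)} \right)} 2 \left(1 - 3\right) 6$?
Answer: $-192$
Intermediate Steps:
$p{\left(z \right)} = 1$
$S{\left(B,Y \right)} = 4 B$ ($S{\left(B,Y \right)} = 3 B + B = 4 B$)
$S{\left(2,p{\left(3 \right)} \right)} 2 \left(1 - 3\right) 6 = 4 \cdot 2 \cdot 2 \left(1 - 3\right) 6 = 8 \cdot 2 \left(\left(-2\right) 6\right) = 16 \left(-12\right) = -192$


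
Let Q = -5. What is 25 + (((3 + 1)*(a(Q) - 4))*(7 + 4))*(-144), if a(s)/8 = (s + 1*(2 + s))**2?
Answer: -3218663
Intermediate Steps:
a(s) = 8*(2 + 2*s)**2 (a(s) = 8*(s + 1*(2 + s))**2 = 8*(s + (2 + s))**2 = 8*(2 + 2*s)**2)
25 + (((3 + 1)*(a(Q) - 4))*(7 + 4))*(-144) = 25 + (((3 + 1)*(32*(1 - 5)**2 - 4))*(7 + 4))*(-144) = 25 + ((4*(32*(-4)**2 - 4))*11)*(-144) = 25 + ((4*(32*16 - 4))*11)*(-144) = 25 + ((4*(512 - 4))*11)*(-144) = 25 + ((4*508)*11)*(-144) = 25 + (2032*11)*(-144) = 25 + 22352*(-144) = 25 - 3218688 = -3218663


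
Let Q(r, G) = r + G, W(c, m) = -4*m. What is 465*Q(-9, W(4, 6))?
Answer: -15345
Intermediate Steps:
Q(r, G) = G + r
465*Q(-9, W(4, 6)) = 465*(-4*6 - 9) = 465*(-24 - 9) = 465*(-33) = -15345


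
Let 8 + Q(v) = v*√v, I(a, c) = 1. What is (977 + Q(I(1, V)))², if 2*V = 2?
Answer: 940900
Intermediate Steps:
V = 1 (V = (½)*2 = 1)
Q(v) = -8 + v^(3/2) (Q(v) = -8 + v*√v = -8 + v^(3/2))
(977 + Q(I(1, V)))² = (977 + (-8 + 1^(3/2)))² = (977 + (-8 + 1))² = (977 - 7)² = 970² = 940900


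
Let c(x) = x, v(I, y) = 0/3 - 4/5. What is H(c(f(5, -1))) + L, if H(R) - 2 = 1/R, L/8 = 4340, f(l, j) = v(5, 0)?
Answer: 138883/4 ≈ 34721.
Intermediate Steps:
v(I, y) = -⅘ (v(I, y) = 0*(⅓) - 4*⅕ = 0 - ⅘ = -⅘)
f(l, j) = -⅘
L = 34720 (L = 8*4340 = 34720)
H(R) = 2 + 1/R
H(c(f(5, -1))) + L = (2 + 1/(-⅘)) + 34720 = (2 - 5/4) + 34720 = ¾ + 34720 = 138883/4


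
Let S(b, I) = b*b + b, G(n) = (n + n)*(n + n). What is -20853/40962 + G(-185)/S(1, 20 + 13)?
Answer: 934609349/13654 ≈ 68450.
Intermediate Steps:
G(n) = 4*n² (G(n) = (2*n)*(2*n) = 4*n²)
S(b, I) = b + b² (S(b, I) = b² + b = b + b²)
-20853/40962 + G(-185)/S(1, 20 + 13) = -20853/40962 + (4*(-185)²)/((1*(1 + 1))) = -20853*1/40962 + (4*34225)/((1*2)) = -6951/13654 + 136900/2 = -6951/13654 + 136900*(½) = -6951/13654 + 68450 = 934609349/13654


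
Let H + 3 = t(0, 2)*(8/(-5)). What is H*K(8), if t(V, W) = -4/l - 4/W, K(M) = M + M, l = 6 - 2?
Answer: 144/5 ≈ 28.800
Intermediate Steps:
l = 4
K(M) = 2*M
t(V, W) = -1 - 4/W (t(V, W) = -4/4 - 4/W = -4*1/4 - 4/W = -1 - 4/W)
H = 9/5 (H = -3 + ((-4 - 1*2)/2)*(8/(-5)) = -3 + ((-4 - 2)/2)*(8*(-1/5)) = -3 + ((1/2)*(-6))*(-8/5) = -3 - 3*(-8/5) = -3 + 24/5 = 9/5 ≈ 1.8000)
H*K(8) = 9*(2*8)/5 = (9/5)*16 = 144/5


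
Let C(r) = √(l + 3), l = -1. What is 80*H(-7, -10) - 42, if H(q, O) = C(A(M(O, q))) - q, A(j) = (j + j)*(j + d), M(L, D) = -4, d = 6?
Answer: 518 + 80*√2 ≈ 631.14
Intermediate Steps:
A(j) = 2*j*(6 + j) (A(j) = (j + j)*(j + 6) = (2*j)*(6 + j) = 2*j*(6 + j))
C(r) = √2 (C(r) = √(-1 + 3) = √2)
H(q, O) = √2 - q
80*H(-7, -10) - 42 = 80*(√2 - 1*(-7)) - 42 = 80*(√2 + 7) - 42 = 80*(7 + √2) - 42 = (560 + 80*√2) - 42 = 518 + 80*√2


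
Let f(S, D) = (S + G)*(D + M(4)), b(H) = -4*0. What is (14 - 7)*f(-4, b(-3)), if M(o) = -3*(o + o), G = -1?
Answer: 840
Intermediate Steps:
b(H) = 0
M(o) = -6*o
f(S, D) = (-1 + S)*(-24 + D) (f(S, D) = (S - 1)*(D - 6*4) = (-1 + S)*(D - 24) = (-1 + S)*(-24 + D))
(14 - 7)*f(-4, b(-3)) = (14 - 7)*(24 - 1*0 - 24*(-4) + 0*(-4)) = 7*(24 + 0 + 96 + 0) = 7*120 = 840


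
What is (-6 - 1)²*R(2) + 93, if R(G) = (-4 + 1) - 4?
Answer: -250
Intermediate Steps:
R(G) = -7 (R(G) = -3 - 4 = -7)
(-6 - 1)²*R(2) + 93 = (-6 - 1)²*(-7) + 93 = (-7)²*(-7) + 93 = 49*(-7) + 93 = -343 + 93 = -250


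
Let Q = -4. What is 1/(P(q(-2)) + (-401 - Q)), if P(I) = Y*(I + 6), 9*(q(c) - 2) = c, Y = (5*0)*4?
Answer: -1/397 ≈ -0.0025189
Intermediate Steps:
Y = 0 (Y = 0*4 = 0)
q(c) = 2 + c/9
P(I) = 0 (P(I) = 0*(I + 6) = 0*(6 + I) = 0)
1/(P(q(-2)) + (-401 - Q)) = 1/(0 + (-401 - 1*(-4))) = 1/(0 + (-401 + 4)) = 1/(0 - 397) = 1/(-397) = -1/397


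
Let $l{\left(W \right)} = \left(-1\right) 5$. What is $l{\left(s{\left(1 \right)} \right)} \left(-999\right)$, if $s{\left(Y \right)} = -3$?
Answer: $4995$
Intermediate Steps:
$l{\left(W \right)} = -5$
$l{\left(s{\left(1 \right)} \right)} \left(-999\right) = \left(-5\right) \left(-999\right) = 4995$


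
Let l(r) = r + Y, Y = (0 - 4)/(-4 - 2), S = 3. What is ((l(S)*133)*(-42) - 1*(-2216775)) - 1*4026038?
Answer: -1829745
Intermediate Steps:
Y = ⅔ (Y = -4/(-6) = -4*(-⅙) = ⅔ ≈ 0.66667)
l(r) = ⅔ + r (l(r) = r + ⅔ = ⅔ + r)
((l(S)*133)*(-42) - 1*(-2216775)) - 1*4026038 = (((⅔ + 3)*133)*(-42) - 1*(-2216775)) - 1*4026038 = (((11/3)*133)*(-42) + 2216775) - 4026038 = ((1463/3)*(-42) + 2216775) - 4026038 = (-20482 + 2216775) - 4026038 = 2196293 - 4026038 = -1829745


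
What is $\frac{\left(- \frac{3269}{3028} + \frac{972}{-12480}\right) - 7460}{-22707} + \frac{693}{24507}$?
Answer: $\frac{2481638238733}{6954062347440} \approx 0.35686$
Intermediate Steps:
$\frac{\left(- \frac{3269}{3028} + \frac{972}{-12480}\right) - 7460}{-22707} + \frac{693}{24507} = \left(\left(\left(-3269\right) \frac{1}{3028} + 972 \left(- \frac{1}{12480}\right)\right) - 7460\right) \left(- \frac{1}{22707}\right) + 693 \cdot \frac{1}{24507} = \left(\left(- \frac{3269}{3028} - \frac{81}{1040}\right) - 7460\right) \left(- \frac{1}{22707}\right) + \frac{11}{389} = \left(- \frac{911257}{787280} - 7460\right) \left(- \frac{1}{22707}\right) + \frac{11}{389} = \left(- \frac{5874020057}{787280}\right) \left(- \frac{1}{22707}\right) + \frac{11}{389} = \frac{5874020057}{17876766960} + \frac{11}{389} = \frac{2481638238733}{6954062347440}$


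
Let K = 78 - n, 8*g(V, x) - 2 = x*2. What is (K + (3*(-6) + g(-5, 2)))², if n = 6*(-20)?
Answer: 522729/16 ≈ 32671.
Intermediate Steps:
g(V, x) = ¼ + x/4 (g(V, x) = ¼ + (x*2)/8 = ¼ + (2*x)/8 = ¼ + x/4)
n = -120
K = 198 (K = 78 - 1*(-120) = 78 + 120 = 198)
(K + (3*(-6) + g(-5, 2)))² = (198 + (3*(-6) + (¼ + (¼)*2)))² = (198 + (-18 + (¼ + ½)))² = (198 + (-18 + ¾))² = (198 - 69/4)² = (723/4)² = 522729/16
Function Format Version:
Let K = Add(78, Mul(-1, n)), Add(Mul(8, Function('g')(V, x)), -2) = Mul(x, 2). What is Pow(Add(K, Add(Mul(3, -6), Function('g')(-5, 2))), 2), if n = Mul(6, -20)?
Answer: Rational(522729, 16) ≈ 32671.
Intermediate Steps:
Function('g')(V, x) = Add(Rational(1, 4), Mul(Rational(1, 4), x)) (Function('g')(V, x) = Add(Rational(1, 4), Mul(Rational(1, 8), Mul(x, 2))) = Add(Rational(1, 4), Mul(Rational(1, 8), Mul(2, x))) = Add(Rational(1, 4), Mul(Rational(1, 4), x)))
n = -120
K = 198 (K = Add(78, Mul(-1, -120)) = Add(78, 120) = 198)
Pow(Add(K, Add(Mul(3, -6), Function('g')(-5, 2))), 2) = Pow(Add(198, Add(Mul(3, -6), Add(Rational(1, 4), Mul(Rational(1, 4), 2)))), 2) = Pow(Add(198, Add(-18, Add(Rational(1, 4), Rational(1, 2)))), 2) = Pow(Add(198, Add(-18, Rational(3, 4))), 2) = Pow(Add(198, Rational(-69, 4)), 2) = Pow(Rational(723, 4), 2) = Rational(522729, 16)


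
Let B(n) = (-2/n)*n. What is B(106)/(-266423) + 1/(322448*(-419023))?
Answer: 270225990185/35997244982136592 ≈ 7.5069e-6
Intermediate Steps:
B(n) = -2
B(106)/(-266423) + 1/(322448*(-419023)) = -2/(-266423) + 1/(322448*(-419023)) = -2*(-1/266423) + (1/322448)*(-1/419023) = 2/266423 - 1/135113128304 = 270225990185/35997244982136592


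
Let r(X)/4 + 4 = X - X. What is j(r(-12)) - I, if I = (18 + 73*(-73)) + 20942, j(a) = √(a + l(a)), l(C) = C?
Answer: -15631 + 4*I*√2 ≈ -15631.0 + 5.6569*I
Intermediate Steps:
r(X) = -16 (r(X) = -16 + 4*(X - X) = -16 + 4*0 = -16 + 0 = -16)
j(a) = √2*√a (j(a) = √(a + a) = √(2*a) = √2*√a)
I = 15631 (I = (18 - 5329) + 20942 = -5311 + 20942 = 15631)
j(r(-12)) - I = √2*√(-16) - 1*15631 = √2*(4*I) - 15631 = 4*I*√2 - 15631 = -15631 + 4*I*√2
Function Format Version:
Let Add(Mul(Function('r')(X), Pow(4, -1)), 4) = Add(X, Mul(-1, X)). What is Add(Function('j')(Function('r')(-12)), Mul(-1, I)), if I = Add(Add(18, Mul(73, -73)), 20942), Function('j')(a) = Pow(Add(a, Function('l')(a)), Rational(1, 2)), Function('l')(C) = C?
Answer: Add(-15631, Mul(4, I, Pow(2, Rational(1, 2)))) ≈ Add(-15631., Mul(5.6569, I))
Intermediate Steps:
Function('r')(X) = -16 (Function('r')(X) = Add(-16, Mul(4, Add(X, Mul(-1, X)))) = Add(-16, Mul(4, 0)) = Add(-16, 0) = -16)
Function('j')(a) = Mul(Pow(2, Rational(1, 2)), Pow(a, Rational(1, 2))) (Function('j')(a) = Pow(Add(a, a), Rational(1, 2)) = Pow(Mul(2, a), Rational(1, 2)) = Mul(Pow(2, Rational(1, 2)), Pow(a, Rational(1, 2))))
I = 15631 (I = Add(Add(18, -5329), 20942) = Add(-5311, 20942) = 15631)
Add(Function('j')(Function('r')(-12)), Mul(-1, I)) = Add(Mul(Pow(2, Rational(1, 2)), Pow(-16, Rational(1, 2))), Mul(-1, 15631)) = Add(Mul(Pow(2, Rational(1, 2)), Mul(4, I)), -15631) = Add(Mul(4, I, Pow(2, Rational(1, 2))), -15631) = Add(-15631, Mul(4, I, Pow(2, Rational(1, 2))))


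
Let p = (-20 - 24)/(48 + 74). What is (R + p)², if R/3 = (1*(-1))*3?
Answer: 326041/3721 ≈ 87.622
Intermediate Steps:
R = -9 (R = 3*((1*(-1))*3) = 3*(-1*3) = 3*(-3) = -9)
p = -22/61 (p = -44/122 = -44*1/122 = -22/61 ≈ -0.36066)
(R + p)² = (-9 - 22/61)² = (-571/61)² = 326041/3721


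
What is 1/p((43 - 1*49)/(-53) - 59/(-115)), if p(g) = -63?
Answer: -1/63 ≈ -0.015873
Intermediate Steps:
1/p((43 - 1*49)/(-53) - 59/(-115)) = 1/(-63) = -1/63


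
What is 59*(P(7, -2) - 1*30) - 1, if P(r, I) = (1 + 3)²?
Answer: -827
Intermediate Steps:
P(r, I) = 16 (P(r, I) = 4² = 16)
59*(P(7, -2) - 1*30) - 1 = 59*(16 - 1*30) - 1 = 59*(16 - 30) - 1 = 59*(-14) - 1 = -826 - 1 = -827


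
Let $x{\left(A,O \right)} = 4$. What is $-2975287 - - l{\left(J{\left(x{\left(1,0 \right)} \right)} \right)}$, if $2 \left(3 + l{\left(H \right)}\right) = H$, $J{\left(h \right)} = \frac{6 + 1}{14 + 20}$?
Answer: $- \frac{202319713}{68} \approx -2.9753 \cdot 10^{6}$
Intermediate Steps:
$J{\left(h \right)} = \frac{7}{34}$
$l{\left(H \right)} = -3 + \frac{H}{2}$
$-2975287 - - l{\left(J{\left(x{\left(1,0 \right)} \right)} \right)} = -2975287 - - (-3 + \frac{1}{2} \cdot \frac{7}{34}) = -2975287 - - (-3 + \frac{7}{68}) = -2975287 - \left(-1\right) \left(- \frac{197}{68}\right) = -2975287 - \frac{197}{68} = - \frac{202319713}{68}$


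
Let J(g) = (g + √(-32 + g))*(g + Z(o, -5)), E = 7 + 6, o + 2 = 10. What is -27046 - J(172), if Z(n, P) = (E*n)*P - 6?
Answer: 33842 + 708*√35 ≈ 38031.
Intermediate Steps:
o = 8 (o = -2 + 10 = 8)
E = 13
Z(n, P) = -6 + 13*P*n (Z(n, P) = (13*n)*P - 6 = 13*P*n - 6 = -6 + 13*P*n)
J(g) = (-526 + g)*(g + √(-32 + g)) (J(g) = (g + √(-32 + g))*(g + (-6 + 13*(-5)*8)) = (g + √(-32 + g))*(g + (-6 - 520)) = (g + √(-32 + g))*(g - 526) = (g + √(-32 + g))*(-526 + g) = (-526 + g)*(g + √(-32 + g)))
-27046 - J(172) = -27046 - (172² - 526*172 - 526*√(-32 + 172) + 172*√(-32 + 172)) = -27046 - (29584 - 90472 - 1052*√35 + 172*√140) = -27046 - (29584 - 90472 - 1052*√35 + 172*(2*√35)) = -27046 - (29584 - 90472 - 1052*√35 + 344*√35) = -27046 - (-60888 - 708*√35) = -27046 + (60888 + 708*√35) = 33842 + 708*√35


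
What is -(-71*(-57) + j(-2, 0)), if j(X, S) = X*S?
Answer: -4047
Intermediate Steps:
j(X, S) = S*X
-(-71*(-57) + j(-2, 0)) = -(-71*(-57) + 0*(-2)) = -(4047 + 0) = -1*4047 = -4047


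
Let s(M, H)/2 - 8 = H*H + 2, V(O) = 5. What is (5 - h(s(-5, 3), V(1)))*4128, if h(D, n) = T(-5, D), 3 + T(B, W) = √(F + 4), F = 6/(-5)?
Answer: 33024 - 4128*√70/5 ≈ 26117.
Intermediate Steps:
F = -6/5 (F = 6*(-⅕) = -6/5 ≈ -1.2000)
s(M, H) = 20 + 2*H² (s(M, H) = 16 + 2*(H*H + 2) = 16 + 2*(H² + 2) = 16 + 2*(2 + H²) = 16 + (4 + 2*H²) = 20 + 2*H²)
T(B, W) = -3 + √70/5 (T(B, W) = -3 + √(-6/5 + 4) = -3 + √(14/5) = -3 + √70/5)
h(D, n) = -3 + √70/5
(5 - h(s(-5, 3), V(1)))*4128 = (5 - (-3 + √70/5))*4128 = (5 + (3 - √70/5))*4128 = (8 - √70/5)*4128 = 33024 - 4128*√70/5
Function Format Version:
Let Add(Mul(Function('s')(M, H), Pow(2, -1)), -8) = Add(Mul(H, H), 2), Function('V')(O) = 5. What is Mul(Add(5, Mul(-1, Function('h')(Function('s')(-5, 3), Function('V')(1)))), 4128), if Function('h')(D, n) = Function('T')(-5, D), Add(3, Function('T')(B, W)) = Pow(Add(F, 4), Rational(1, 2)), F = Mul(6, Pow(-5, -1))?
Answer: Add(33024, Mul(Rational(-4128, 5), Pow(70, Rational(1, 2)))) ≈ 26117.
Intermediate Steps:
F = Rational(-6, 5) (F = Mul(6, Rational(-1, 5)) = Rational(-6, 5) ≈ -1.2000)
Function('s')(M, H) = Add(20, Mul(2, Pow(H, 2))) (Function('s')(M, H) = Add(16, Mul(2, Add(Mul(H, H), 2))) = Add(16, Mul(2, Add(Pow(H, 2), 2))) = Add(16, Mul(2, Add(2, Pow(H, 2)))) = Add(16, Add(4, Mul(2, Pow(H, 2)))) = Add(20, Mul(2, Pow(H, 2))))
Function('T')(B, W) = Add(-3, Mul(Rational(1, 5), Pow(70, Rational(1, 2)))) (Function('T')(B, W) = Add(-3, Pow(Add(Rational(-6, 5), 4), Rational(1, 2))) = Add(-3, Pow(Rational(14, 5), Rational(1, 2))) = Add(-3, Mul(Rational(1, 5), Pow(70, Rational(1, 2)))))
Function('h')(D, n) = Add(-3, Mul(Rational(1, 5), Pow(70, Rational(1, 2))))
Mul(Add(5, Mul(-1, Function('h')(Function('s')(-5, 3), Function('V')(1)))), 4128) = Mul(Add(5, Mul(-1, Add(-3, Mul(Rational(1, 5), Pow(70, Rational(1, 2)))))), 4128) = Mul(Add(5, Add(3, Mul(Rational(-1, 5), Pow(70, Rational(1, 2))))), 4128) = Mul(Add(8, Mul(Rational(-1, 5), Pow(70, Rational(1, 2)))), 4128) = Add(33024, Mul(Rational(-4128, 5), Pow(70, Rational(1, 2))))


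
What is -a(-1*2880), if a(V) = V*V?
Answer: -8294400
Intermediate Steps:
a(V) = V**2
-a(-1*2880) = -(-1*2880)**2 = -1*(-2880)**2 = -1*8294400 = -8294400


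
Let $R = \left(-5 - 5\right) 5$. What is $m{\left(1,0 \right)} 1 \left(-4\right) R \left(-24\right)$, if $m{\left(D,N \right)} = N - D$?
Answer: $4800$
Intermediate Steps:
$R = -50$ ($R = \left(-10\right) 5 = -50$)
$m{\left(1,0 \right)} 1 \left(-4\right) R \left(-24\right) = \left(0 - 1\right) 1 \left(-4\right) \left(-50\right) \left(-24\right) = \left(-1\right) 1 \left(-4\right) \left(-50\right) \left(-24\right) = \left(-1\right) \left(-4\right) \left(-50\right) \left(-24\right) = 4 \left(-50\right) \left(-24\right) = \left(-200\right) \left(-24\right) = 4800$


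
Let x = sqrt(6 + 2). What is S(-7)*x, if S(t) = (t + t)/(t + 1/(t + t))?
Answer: 392*sqrt(2)/99 ≈ 5.5997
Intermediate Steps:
S(t) = 2*t/(t + 1/(2*t)) (S(t) = (2*t)/(t + 1/(2*t)) = 2*t/(t + 1/(2*t)))
x = 2*sqrt(2) (x = sqrt(8) = 2*sqrt(2) ≈ 2.8284)
S(-7)*x = (4*(-7)**2/(1 + 2*(-7)**2))*(2*sqrt(2)) = (4*49/(1 + 2*49))*(2*sqrt(2)) = (4*49/(1 + 98))*(2*sqrt(2)) = (4*49/99)*(2*sqrt(2)) = (4*49*(1/99))*(2*sqrt(2)) = 196*(2*sqrt(2))/99 = 392*sqrt(2)/99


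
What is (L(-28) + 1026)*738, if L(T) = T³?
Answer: -15443388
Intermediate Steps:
(L(-28) + 1026)*738 = ((-28)³ + 1026)*738 = (-21952 + 1026)*738 = -20926*738 = -15443388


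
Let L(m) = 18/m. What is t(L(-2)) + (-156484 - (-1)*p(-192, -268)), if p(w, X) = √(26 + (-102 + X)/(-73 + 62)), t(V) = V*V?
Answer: -156403 + 4*√451/11 ≈ -1.5640e+5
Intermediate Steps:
t(V) = V²
p(w, X) = √(388/11 - X/11) (p(w, X) = √(26 + (-102 + X)/(-11)) = √(26 + (-102 + X)*(-1/11)) = √(26 + (102/11 - X/11)) = √(388/11 - X/11))
t(L(-2)) + (-156484 - (-1)*p(-192, -268)) = (18/(-2))² + (-156484 - (-1)*√(4268 - 11*(-268))/11) = (18*(-½))² + (-156484 - (-1)*√(4268 + 2948)/11) = (-9)² + (-156484 - (-1)*√7216/11) = 81 + (-156484 - (-1)*(4*√451)/11) = 81 + (-156484 - (-1)*4*√451/11) = 81 + (-156484 - (-4)*√451/11) = 81 + (-156484 + 4*√451/11) = -156403 + 4*√451/11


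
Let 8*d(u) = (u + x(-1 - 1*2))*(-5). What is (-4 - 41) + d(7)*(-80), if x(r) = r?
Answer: 155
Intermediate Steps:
d(u) = 15/8 - 5*u/8 (d(u) = ((u + (-1 - 1*2))*(-5))/8 = ((u + (-1 - 2))*(-5))/8 = ((u - 3)*(-5))/8 = ((-3 + u)*(-5))/8 = (15 - 5*u)/8 = 15/8 - 5*u/8)
(-4 - 41) + d(7)*(-80) = (-4 - 41) + (15/8 - 5/8*7)*(-80) = -45 + (15/8 - 35/8)*(-80) = -45 - 5/2*(-80) = -45 + 200 = 155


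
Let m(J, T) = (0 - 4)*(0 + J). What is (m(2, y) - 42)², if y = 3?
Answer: 2500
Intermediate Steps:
m(J, T) = -4*J
(m(2, y) - 42)² = (-4*2 - 42)² = (-8 - 42)² = (-50)² = 2500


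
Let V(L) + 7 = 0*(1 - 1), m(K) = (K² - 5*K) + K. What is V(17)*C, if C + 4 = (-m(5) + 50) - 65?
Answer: 168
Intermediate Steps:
m(K) = K² - 4*K
V(L) = -7 (V(L) = -7 + 0*(1 - 1) = -7 + 0*0 = -7 + 0 = -7)
C = -24 (C = -4 + ((-5*(-4 + 5) + 50) - 65) = -4 + ((-5 + 50) - 65) = -4 + (45 - 65) = -4 - 20 = -24)
V(17)*C = -7*(-24) = 168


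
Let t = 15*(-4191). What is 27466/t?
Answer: -27466/62865 ≈ -0.43690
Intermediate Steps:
t = -62865
27466/t = 27466/(-62865) = 27466*(-1/62865) = -27466/62865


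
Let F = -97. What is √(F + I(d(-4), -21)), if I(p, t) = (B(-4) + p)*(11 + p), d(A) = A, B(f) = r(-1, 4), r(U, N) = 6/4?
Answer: I*√458/2 ≈ 10.7*I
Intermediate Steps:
r(U, N) = 3/2 (r(U, N) = 6*(¼) = 3/2)
B(f) = 3/2
I(p, t) = (11 + p)*(3/2 + p) (I(p, t) = (3/2 + p)*(11 + p) = (11 + p)*(3/2 + p))
√(F + I(d(-4), -21)) = √(-97 + (33/2 + (-4)² + (25/2)*(-4))) = √(-97 + (33/2 + 16 - 50)) = √(-97 - 35/2) = √(-229/2) = I*√458/2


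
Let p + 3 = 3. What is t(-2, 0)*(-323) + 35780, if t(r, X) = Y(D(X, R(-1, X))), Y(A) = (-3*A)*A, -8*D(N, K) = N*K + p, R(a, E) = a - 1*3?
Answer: 35780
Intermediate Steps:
p = 0 (p = -3 + 3 = 0)
R(a, E) = -3 + a (R(a, E) = a - 3 = -3 + a)
D(N, K) = -K*N/8 (D(N, K) = -(N*K + 0)/8 = -(K*N + 0)/8 = -K*N/8)
Y(A) = -3*A²
t(r, X) = -3*X²/4 (t(r, X) = -3*X²*(-3 - 1)²/64 = -3*X²/4)
t(-2, 0)*(-323) + 35780 = -¾*0²*(-323) + 35780 = -¾*0*(-323) + 35780 = 0*(-323) + 35780 = 0 + 35780 = 35780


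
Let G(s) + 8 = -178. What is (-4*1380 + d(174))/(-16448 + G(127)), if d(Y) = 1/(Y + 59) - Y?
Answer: 1326701/3875722 ≈ 0.34231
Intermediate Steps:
d(Y) = 1/(59 + Y) - Y
G(s) = -186 (G(s) = -8 - 178 = -186)
(-4*1380 + d(174))/(-16448 + G(127)) = (-4*1380 + (1 - 1*174² - 59*174)/(59 + 174))/(-16448 - 186) = (-5520 + (1 - 1*30276 - 10266)/233)/(-16634) = (-5520 + (1 - 30276 - 10266)/233)*(-1/16634) = (-5520 + (1/233)*(-40541))*(-1/16634) = (-5520 - 40541/233)*(-1/16634) = -1326701/233*(-1/16634) = 1326701/3875722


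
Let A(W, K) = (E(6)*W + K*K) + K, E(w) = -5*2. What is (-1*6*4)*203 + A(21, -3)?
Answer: -5076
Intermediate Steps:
E(w) = -10
A(W, K) = K + K² - 10*W (A(W, K) = (-10*W + K*K) + K = (-10*W + K²) + K = (K² - 10*W) + K = K + K² - 10*W)
(-1*6*4)*203 + A(21, -3) = (-1*6*4)*203 + (-3 + (-3)² - 10*21) = -6*4*203 + (-3 + 9 - 210) = -24*203 - 204 = -4872 - 204 = -5076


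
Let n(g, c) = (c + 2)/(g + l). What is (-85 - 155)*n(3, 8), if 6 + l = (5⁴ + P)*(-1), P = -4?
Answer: 50/13 ≈ 3.8462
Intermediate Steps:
l = -627 (l = -6 + (5⁴ - 4)*(-1) = -6 + (625 - 4)*(-1) = -6 + 621*(-1) = -6 - 621 = -627)
n(g, c) = (2 + c)/(-627 + g) (n(g, c) = (c + 2)/(g - 627) = (2 + c)/(-627 + g))
(-85 - 155)*n(3, 8) = (-85 - 155)*((2 + 8)/(-627 + 3)) = -240*10/(-624) = -(-5)*10/13 = -240*(-5/312) = 50/13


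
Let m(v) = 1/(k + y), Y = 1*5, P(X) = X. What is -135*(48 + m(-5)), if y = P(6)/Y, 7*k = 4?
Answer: -406485/62 ≈ -6556.2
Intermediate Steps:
Y = 5
k = 4/7 (k = (⅐)*4 = 4/7 ≈ 0.57143)
y = 6/5 ≈ 1.2000
m(v) = 35/62 (m(v) = 1/(4/7 + 6/5) = 1/(62/35) = 35/62)
-135*(48 + m(-5)) = -135*(48 + 35/62) = -135*3011/62 = -406485/62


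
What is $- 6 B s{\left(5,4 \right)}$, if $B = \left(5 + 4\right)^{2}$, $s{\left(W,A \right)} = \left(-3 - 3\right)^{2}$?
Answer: $-17496$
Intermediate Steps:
$s{\left(W,A \right)} = 36$ ($s{\left(W,A \right)} = \left(-6\right)^{2} = 36$)
$B = 81$ ($B = 9^{2} = 81$)
$- 6 B s{\left(5,4 \right)} = \left(-6\right) 81 \cdot 36 = \left(-486\right) 36 = -17496$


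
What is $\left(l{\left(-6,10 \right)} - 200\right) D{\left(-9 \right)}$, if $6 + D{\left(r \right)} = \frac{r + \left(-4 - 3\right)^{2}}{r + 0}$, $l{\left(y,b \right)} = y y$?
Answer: $\frac{15416}{9} \approx 1712.9$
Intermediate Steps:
$l{\left(y,b \right)} = y^{2}$
$D{\left(r \right)} = -6 + \frac{49 + r}{r}$ ($D{\left(r \right)} = -6 + \frac{r + \left(-4 - 3\right)^{2}}{r + 0} = -6 + \frac{r + \left(-7\right)^{2}}{r} = -6 + \frac{r + 49}{r} = -6 + \frac{49 + r}{r}$)
$\left(l{\left(-6,10 \right)} - 200\right) D{\left(-9 \right)} = \left(\left(-6\right)^{2} - 200\right) \left(-5 + \frac{49}{-9}\right) = \left(36 - 200\right) \left(-5 + 49 \left(- \frac{1}{9}\right)\right) = - 164 \left(-5 - \frac{49}{9}\right) = \left(-164\right) \left(- \frac{94}{9}\right) = \frac{15416}{9}$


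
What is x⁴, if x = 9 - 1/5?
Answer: 3748096/625 ≈ 5997.0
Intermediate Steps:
x = 44/5 (x = 9 - 1*⅕ = 9 - ⅕ = 44/5 ≈ 8.8000)
x⁴ = (44/5)⁴ = 3748096/625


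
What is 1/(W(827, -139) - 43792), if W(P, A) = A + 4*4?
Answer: -1/43915 ≈ -2.2771e-5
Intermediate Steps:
W(P, A) = 16 + A (W(P, A) = A + 16 = 16 + A)
1/(W(827, -139) - 43792) = 1/((16 - 139) - 43792) = 1/(-123 - 43792) = 1/(-43915) = -1/43915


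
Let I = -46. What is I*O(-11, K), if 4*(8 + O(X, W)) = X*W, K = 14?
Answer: 2139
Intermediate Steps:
O(X, W) = -8 + W*X/4 (O(X, W) = -8 + (X*W)/4 = -8 + (W*X)/4 = -8 + W*X/4)
I*O(-11, K) = -46*(-8 + (¼)*14*(-11)) = -46*(-8 - 77/2) = -46*(-93/2) = 2139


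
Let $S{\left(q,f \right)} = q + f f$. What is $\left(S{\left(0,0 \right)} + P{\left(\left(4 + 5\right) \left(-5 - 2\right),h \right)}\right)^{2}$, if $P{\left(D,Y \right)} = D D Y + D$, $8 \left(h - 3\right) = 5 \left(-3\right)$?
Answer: $\frac{1240237089}{64} \approx 1.9379 \cdot 10^{7}$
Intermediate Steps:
$S{\left(q,f \right)} = q + f^{2}$
$h = \frac{9}{8}$ ($h = 3 + \frac{5 \left(-3\right)}{8} = 3 + \frac{1}{8} \left(-15\right) = 3 - \frac{15}{8} = \frac{9}{8} \approx 1.125$)
$P{\left(D,Y \right)} = D + Y D^{2}$ ($P{\left(D,Y \right)} = D^{2} Y + D = Y D^{2} + D = D + Y D^{2}$)
$\left(S{\left(0,0 \right)} + P{\left(\left(4 + 5\right) \left(-5 - 2\right),h \right)}\right)^{2} = \left(\left(0 + 0^{2}\right) + \left(4 + 5\right) \left(-5 - 2\right) \left(1 + \left(4 + 5\right) \left(-5 - 2\right) \frac{9}{8}\right)\right)^{2} = \left(\left(0 + 0\right) + 9 \left(-7\right) \left(1 + 9 \left(-7\right) \frac{9}{8}\right)\right)^{2} = \left(0 - 63 \left(1 - \frac{567}{8}\right)\right)^{2} = \left(0 - - \frac{35217}{8}\right)^{2} = \left(0 + \frac{35217}{8}\right)^{2} = \left(\frac{35217}{8}\right)^{2} = \frac{1240237089}{64}$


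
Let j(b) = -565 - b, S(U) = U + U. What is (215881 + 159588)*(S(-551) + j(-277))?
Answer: -521901910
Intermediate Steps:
S(U) = 2*U
(215881 + 159588)*(S(-551) + j(-277)) = (215881 + 159588)*(2*(-551) + (-565 - 1*(-277))) = 375469*(-1102 + (-565 + 277)) = 375469*(-1102 - 288) = 375469*(-1390) = -521901910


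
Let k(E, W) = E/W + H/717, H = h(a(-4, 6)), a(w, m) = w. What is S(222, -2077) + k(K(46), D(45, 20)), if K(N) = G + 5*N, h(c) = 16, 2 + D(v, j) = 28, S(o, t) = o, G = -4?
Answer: 2150491/9321 ≈ 230.71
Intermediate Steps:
D(v, j) = 26 (D(v, j) = -2 + 28 = 26)
H = 16
K(N) = -4 + 5*N
k(E, W) = 16/717 + E/W (k(E, W) = E/W + 16/717 = 16/717 + E/W)
S(222, -2077) + k(K(46), D(45, 20)) = 222 + (16/717 + (-4 + 5*46)/26) = 222 + (16/717 + (-4 + 230)*(1/26)) = 222 + (16/717 + 226*(1/26)) = 222 + (16/717 + 113/13) = 222 + 81229/9321 = 2150491/9321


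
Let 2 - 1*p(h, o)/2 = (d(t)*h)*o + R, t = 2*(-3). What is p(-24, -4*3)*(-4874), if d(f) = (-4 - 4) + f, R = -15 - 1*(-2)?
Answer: -39450156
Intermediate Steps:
t = -6
R = -13 (R = -15 + 2 = -13)
d(f) = -8 + f
p(h, o) = 30 + 28*h*o (p(h, o) = 4 - 2*(((-8 - 6)*h)*o - 13) = 4 - 2*((-14*h)*o - 13) = 4 - 2*(-14*h*o - 13) = 4 - 2*(-13 - 14*h*o) = 4 + (26 + 28*h*o) = 30 + 28*h*o)
p(-24, -4*3)*(-4874) = (30 + 28*(-24)*(-4*3))*(-4874) = (30 + 28*(-24)*(-12))*(-4874) = (30 + 8064)*(-4874) = 8094*(-4874) = -39450156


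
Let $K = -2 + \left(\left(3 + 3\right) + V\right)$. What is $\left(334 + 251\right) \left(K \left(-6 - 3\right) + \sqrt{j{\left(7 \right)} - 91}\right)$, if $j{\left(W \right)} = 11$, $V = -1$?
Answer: $-15795 + 2340 i \sqrt{5} \approx -15795.0 + 5232.4 i$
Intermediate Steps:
$K = 3$ ($K = -2 + \left(\left(3 + 3\right) - 1\right) = -2 + \left(6 - 1\right) = -2 + 5 = 3$)
$\left(334 + 251\right) \left(K \left(-6 - 3\right) + \sqrt{j{\left(7 \right)} - 91}\right) = \left(334 + 251\right) \left(3 \left(-6 - 3\right) + \sqrt{11 - 91}\right) = 585 \left(3 \left(-9\right) + \sqrt{-80}\right) = 585 \left(-27 + 4 i \sqrt{5}\right) = -15795 + 2340 i \sqrt{5}$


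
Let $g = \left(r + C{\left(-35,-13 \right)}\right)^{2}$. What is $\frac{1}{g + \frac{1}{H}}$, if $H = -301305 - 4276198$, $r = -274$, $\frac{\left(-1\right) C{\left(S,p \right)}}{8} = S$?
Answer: $\frac{4577503}{164790107} \approx 0.027778$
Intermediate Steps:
$C{\left(S,p \right)} = - 8 S$
$H = -4577503$ ($H = -301305 - 4276198 = -4577503$)
$g = 36$ ($g = \left(-274 - -280\right)^{2} = \left(-274 + 280\right)^{2} = 6^{2} = 36$)
$\frac{1}{g + \frac{1}{H}} = \frac{1}{36 + \frac{1}{-4577503}} = \frac{1}{36 - \frac{1}{4577503}} = \frac{1}{\frac{164790107}{4577503}} = \frac{4577503}{164790107}$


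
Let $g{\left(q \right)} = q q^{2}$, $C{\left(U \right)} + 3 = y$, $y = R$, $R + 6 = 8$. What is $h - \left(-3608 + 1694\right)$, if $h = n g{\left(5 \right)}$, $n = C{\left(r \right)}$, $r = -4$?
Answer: $1789$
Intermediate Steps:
$R = 2$ ($R = -6 + 8 = 2$)
$y = 2$
$C{\left(U \right)} = -1$ ($C{\left(U \right)} = -3 + 2 = -1$)
$g{\left(q \right)} = q^{3}$
$n = -1$
$h = -125$ ($h = - 5^{3} = \left(-1\right) 125 = -125$)
$h - \left(-3608 + 1694\right) = -125 - \left(-3608 + 1694\right) = -125 - -1914 = -125 + 1914 = 1789$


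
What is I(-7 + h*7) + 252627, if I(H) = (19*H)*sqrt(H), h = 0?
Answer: 252627 - 133*I*sqrt(7) ≈ 2.5263e+5 - 351.88*I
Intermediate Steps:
I(H) = 19*H**(3/2)
I(-7 + h*7) + 252627 = 19*(-7 + 0*7)**(3/2) + 252627 = 19*(-7 + 0)**(3/2) + 252627 = 19*(-7)**(3/2) + 252627 = 19*(-7*I*sqrt(7)) + 252627 = -133*I*sqrt(7) + 252627 = 252627 - 133*I*sqrt(7)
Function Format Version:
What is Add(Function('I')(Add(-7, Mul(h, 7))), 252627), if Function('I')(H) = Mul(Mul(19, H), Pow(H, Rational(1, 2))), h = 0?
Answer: Add(252627, Mul(-133, I, Pow(7, Rational(1, 2)))) ≈ Add(2.5263e+5, Mul(-351.88, I))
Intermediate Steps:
Function('I')(H) = Mul(19, Pow(H, Rational(3, 2)))
Add(Function('I')(Add(-7, Mul(h, 7))), 252627) = Add(Mul(19, Pow(Add(-7, Mul(0, 7)), Rational(3, 2))), 252627) = Add(Mul(19, Pow(Add(-7, 0), Rational(3, 2))), 252627) = Add(Mul(19, Pow(-7, Rational(3, 2))), 252627) = Add(Mul(19, Mul(-7, I, Pow(7, Rational(1, 2)))), 252627) = Add(Mul(-133, I, Pow(7, Rational(1, 2))), 252627) = Add(252627, Mul(-133, I, Pow(7, Rational(1, 2))))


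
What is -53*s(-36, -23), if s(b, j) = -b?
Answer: -1908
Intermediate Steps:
-53*s(-36, -23) = -(-53)*(-36) = -53*36 = -1908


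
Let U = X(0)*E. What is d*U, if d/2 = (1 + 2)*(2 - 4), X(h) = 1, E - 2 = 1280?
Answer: -15384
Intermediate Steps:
E = 1282 (E = 2 + 1280 = 1282)
d = -12 (d = 2*((1 + 2)*(2 - 4)) = 2*(3*(-2)) = 2*(-6) = -12)
U = 1282 (U = 1*1282 = 1282)
d*U = -12*1282 = -15384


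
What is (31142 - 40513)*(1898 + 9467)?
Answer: -106501415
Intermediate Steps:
(31142 - 40513)*(1898 + 9467) = -9371*11365 = -106501415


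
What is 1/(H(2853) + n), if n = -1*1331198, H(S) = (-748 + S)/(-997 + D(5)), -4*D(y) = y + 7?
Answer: -200/266240021 ≈ -7.5120e-7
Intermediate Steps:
D(y) = -7/4 - y/4 (D(y) = -(y + 7)/4 = -(7 + y)/4 = -7/4 - y/4)
H(S) = 187/250 - S/1000 (H(S) = (-748 + S)/(-997 + (-7/4 - ¼*5)) = (-748 + S)/(-997 + (-7/4 - 5/4)) = (-748 + S)/(-997 - 3) = (-748 + S)/(-1000) = (-748 + S)*(-1/1000) = 187/250 - S/1000)
n = -1331198
1/(H(2853) + n) = 1/((187/250 - 1/1000*2853) - 1331198) = 1/((187/250 - 2853/1000) - 1331198) = 1/(-421/200 - 1331198) = 1/(-266240021/200) = -200/266240021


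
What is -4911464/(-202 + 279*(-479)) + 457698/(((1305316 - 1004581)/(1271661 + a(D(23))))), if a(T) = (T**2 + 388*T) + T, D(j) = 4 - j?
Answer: 25824119699448758/13417091535 ≈ 1.9247e+6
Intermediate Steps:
a(T) = T**2 + 389*T
-4911464/(-202 + 279*(-479)) + 457698/(((1305316 - 1004581)/(1271661 + a(D(23))))) = -4911464/(-202 + 279*(-479)) + 457698/(((1305316 - 1004581)/(1271661 + (4 - 1*23)*(389 + (4 - 1*23))))) = -4911464/(-202 - 133641) + 457698/((300735/(1271661 + (4 - 23)*(389 + (4 - 23))))) = -4911464/(-133843) + 457698/((300735/(1271661 - 19*(389 - 19)))) = -4911464*(-1/133843) + 457698/((300735/(1271661 - 19*370))) = 4911464/133843 + 457698/((300735/(1271661 - 7030))) = 4911464/133843 + 457698/((300735/1264631)) = 4911464/133843 + 457698/((300735*(1/1264631))) = 4911464/133843 + 457698/(300735/1264631) = 4911464/133843 + 457698*(1264631/300735) = 4911464/133843 + 192939693146/100245 = 25824119699448758/13417091535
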